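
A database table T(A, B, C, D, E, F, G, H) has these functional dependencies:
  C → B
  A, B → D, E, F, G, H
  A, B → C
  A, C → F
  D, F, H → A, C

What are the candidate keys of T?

{A, B}⁺ = {A, B, C, D, E, F, G, H}, which is every attribute, so {A, B} is a candidate key.
{A, C}⁺ = {A, B, C, D, E, F, G, H}, which is every attribute, so {A, C} is a candidate key.
{D, F, H}⁺ = {A, B, C, D, E, F, G, H}, which is every attribute, so {D, F, H} is a candidate key.
Any other superkey properly contains one of these, so there are no further candidate keys.

{A, B}, {A, C}, {D, F, H}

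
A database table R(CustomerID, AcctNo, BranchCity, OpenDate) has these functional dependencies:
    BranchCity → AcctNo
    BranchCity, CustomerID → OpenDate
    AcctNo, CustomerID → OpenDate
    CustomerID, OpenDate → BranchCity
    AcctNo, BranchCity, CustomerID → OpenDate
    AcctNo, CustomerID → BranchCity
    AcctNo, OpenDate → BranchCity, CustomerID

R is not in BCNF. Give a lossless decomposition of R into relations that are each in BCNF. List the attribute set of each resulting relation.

{AcctNo, BranchCity}; {BranchCity, CustomerID, OpenDate}

Candidate keys of the original relation: {AcctNo, CustomerID}, {AcctNo, OpenDate}, {BranchCity, CustomerID}, {BranchCity, OpenDate}, {CustomerID, OpenDate}.
Within {AcctNo, BranchCity, CustomerID, OpenDate}: {BranchCity}⁺ ∩ {AcctNo, BranchCity, CustomerID, OpenDate} = {AcctNo, BranchCity}, not the whole set, so BranchCity → AcctNo violates BCNF; decompose into {AcctNo, BranchCity} and {BranchCity, CustomerID, OpenDate}.
{AcctNo, BranchCity} is in BCNF.
{BranchCity, CustomerID, OpenDate} is in BCNF.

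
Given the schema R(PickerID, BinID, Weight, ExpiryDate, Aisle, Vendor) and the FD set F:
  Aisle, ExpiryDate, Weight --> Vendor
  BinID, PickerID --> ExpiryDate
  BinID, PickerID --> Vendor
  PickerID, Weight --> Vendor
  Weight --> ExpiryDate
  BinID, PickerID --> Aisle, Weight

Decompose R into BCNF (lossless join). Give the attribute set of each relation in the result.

{Aisle, BinID, PickerID, Weight}; {Aisle, Vendor, Weight}; {ExpiryDate, Weight}

Candidate key of the original relation: {BinID, PickerID}.
Within {Aisle, BinID, ExpiryDate, PickerID, Vendor, Weight}: {Aisle, ExpiryDate, Weight}⁺ ∩ {Aisle, BinID, ExpiryDate, PickerID, Vendor, Weight} = {Aisle, ExpiryDate, Vendor, Weight}, not the whole set, so Aisle, ExpiryDate, Weight --> Vendor violates BCNF; decompose into {Aisle, ExpiryDate, Vendor, Weight} and {Aisle, BinID, ExpiryDate, PickerID, Weight}.
Within {Aisle, ExpiryDate, Vendor, Weight}: {Weight}⁺ ∩ {Aisle, ExpiryDate, Vendor, Weight} = {ExpiryDate, Weight}, not the whole set, so Weight --> ExpiryDate violates BCNF; decompose into {ExpiryDate, Weight} and {Aisle, Vendor, Weight}.
{ExpiryDate, Weight}: every determinant is a superkey — BCNF.
{Aisle, Vendor, Weight}: every determinant is a superkey — BCNF.
Within {Aisle, BinID, ExpiryDate, PickerID, Weight}: {PickerID, Weight}⁺ ∩ {Aisle, BinID, ExpiryDate, PickerID, Weight} = {ExpiryDate, PickerID, Weight}, not the whole set, so PickerID, Weight --> ExpiryDate violates BCNF; decompose into {ExpiryDate, PickerID, Weight} and {Aisle, BinID, PickerID, Weight}.
Within {ExpiryDate, PickerID, Weight}: {Weight}⁺ ∩ {ExpiryDate, PickerID, Weight} = {ExpiryDate, Weight}, not the whole set, so Weight --> ExpiryDate violates BCNF; decompose into {ExpiryDate, Weight} and {PickerID, Weight}.
{ExpiryDate, Weight}: every determinant is a superkey — BCNF.
{PickerID, Weight}: every determinant is a superkey — BCNF.
{Aisle, BinID, PickerID, Weight}: every determinant is a superkey — BCNF.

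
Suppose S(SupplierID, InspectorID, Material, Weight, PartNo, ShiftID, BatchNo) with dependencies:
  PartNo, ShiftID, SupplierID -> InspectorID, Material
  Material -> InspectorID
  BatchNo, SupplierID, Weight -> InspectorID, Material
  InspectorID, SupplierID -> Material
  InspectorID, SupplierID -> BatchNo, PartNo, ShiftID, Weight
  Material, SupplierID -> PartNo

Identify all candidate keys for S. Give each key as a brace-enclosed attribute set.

Attributes never on any right-hand side: {SupplierID} — every candidate key must contain it.
{InspectorID, SupplierID}⁺ = {BatchNo, InspectorID, Material, PartNo, ShiftID, SupplierID, Weight} — all of the relation — so {InspectorID, SupplierID} is a candidate key.
{Material, SupplierID}⁺ = {BatchNo, InspectorID, Material, PartNo, ShiftID, SupplierID, Weight} — all of the relation — so {Material, SupplierID} is a candidate key.
{BatchNo, SupplierID, Weight}⁺ = {BatchNo, InspectorID, Material, PartNo, ShiftID, SupplierID, Weight} — all of the relation — so {BatchNo, SupplierID, Weight} is a candidate key.
{PartNo, ShiftID, SupplierID}⁺ = {BatchNo, InspectorID, Material, PartNo, ShiftID, SupplierID, Weight} — all of the relation — so {PartNo, ShiftID, SupplierID} is a candidate key.
Any other superkey properly contains one of these, so there are no further candidate keys.

{BatchNo, SupplierID, Weight}, {InspectorID, SupplierID}, {Material, SupplierID}, {PartNo, ShiftID, SupplierID}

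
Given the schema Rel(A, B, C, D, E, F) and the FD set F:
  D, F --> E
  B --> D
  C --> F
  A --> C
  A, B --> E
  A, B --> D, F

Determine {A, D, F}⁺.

Start with {A, D, F}.
D, F --> E applies; add {E} → now {A, D, E, F}.
A --> C applies; add {C} → now {A, C, D, E, F}.
No further FD applies.

{A, C, D, E, F}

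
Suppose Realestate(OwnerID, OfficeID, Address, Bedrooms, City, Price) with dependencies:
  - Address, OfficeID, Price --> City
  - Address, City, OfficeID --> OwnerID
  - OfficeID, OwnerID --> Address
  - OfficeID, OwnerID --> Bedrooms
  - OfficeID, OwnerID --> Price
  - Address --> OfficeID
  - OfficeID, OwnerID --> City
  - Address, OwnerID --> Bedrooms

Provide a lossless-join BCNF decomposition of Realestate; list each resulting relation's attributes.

{Address, Bedrooms, City, OwnerID, Price}; {Address, OfficeID}

Candidate keys of the original relation: {Address, City}, {Address, OwnerID}, {Address, Price}, {OfficeID, OwnerID}.
Within {Address, Bedrooms, City, OfficeID, OwnerID, Price}: {Address}⁺ ∩ {Address, Bedrooms, City, OfficeID, OwnerID, Price} = {Address, OfficeID}, not the whole set, so Address --> OfficeID violates BCNF; decompose into {Address, OfficeID} and {Address, Bedrooms, City, OwnerID, Price}.
{Address, OfficeID} is in BCNF.
{Address, Bedrooms, City, OwnerID, Price} is in BCNF.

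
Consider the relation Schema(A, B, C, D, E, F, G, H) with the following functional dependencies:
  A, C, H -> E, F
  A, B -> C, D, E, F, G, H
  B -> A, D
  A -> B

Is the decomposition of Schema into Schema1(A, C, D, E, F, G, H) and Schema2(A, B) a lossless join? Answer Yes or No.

The shared attributes are {A} and {A}⁺ = {A, B, C, D, E, F, G, H}.
Schema1 is contained in that closure, so Schema1 ∩ Schema2 -> Schema1 holds and the join is lossless.

Yes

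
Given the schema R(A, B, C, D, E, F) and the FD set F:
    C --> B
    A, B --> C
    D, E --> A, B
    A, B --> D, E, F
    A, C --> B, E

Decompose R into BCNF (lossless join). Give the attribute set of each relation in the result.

Candidate keys of the original relation: {A, B}, {A, C}, {D, E}.
{A, B, C, D, E, F}: {C} determines {B, C} here but is not a superkey — split on C --> B, giving {B, C} and {A, C, D, E, F}.
{B, C} has no BCNF violation.
{A, C, D, E, F} has no BCNF violation.

{A, C, D, E, F}; {B, C}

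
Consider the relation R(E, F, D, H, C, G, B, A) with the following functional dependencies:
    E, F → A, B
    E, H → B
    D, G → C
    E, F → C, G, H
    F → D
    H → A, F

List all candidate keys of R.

{E} never appears on the right of any FD, so every key must include it.
{E, F} is a candidate key since {E, F}⁺ = {A, B, C, D, E, F, G, H} covers every attribute.
{E, H} is a candidate key since {E, H}⁺ = {A, B, C, D, E, F, G, H} covers every attribute.
No proper subset of any of these is a key, and no other minimal superkey exists.

{E, F}, {E, H}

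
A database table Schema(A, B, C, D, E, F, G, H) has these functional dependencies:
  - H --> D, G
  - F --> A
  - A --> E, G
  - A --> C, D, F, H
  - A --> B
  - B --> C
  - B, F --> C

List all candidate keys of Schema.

{A}, {F}

{A}⁺ = {A, B, C, D, E, F, G, H} — all of the relation — so {A} is a candidate key.
{F}⁺ = {A, B, C, D, E, F, G, H} — all of the relation — so {F} is a candidate key.
No proper subset of any of these is a key, and no other minimal superkey exists.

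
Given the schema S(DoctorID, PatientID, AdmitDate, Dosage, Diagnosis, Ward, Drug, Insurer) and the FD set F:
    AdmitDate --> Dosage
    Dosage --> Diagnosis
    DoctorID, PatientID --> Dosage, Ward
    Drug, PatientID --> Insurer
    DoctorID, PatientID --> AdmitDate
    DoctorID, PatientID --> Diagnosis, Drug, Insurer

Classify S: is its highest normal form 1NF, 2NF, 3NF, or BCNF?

2NF

Candidate key: {DoctorID, PatientID}. Prime attributes: {DoctorID, PatientID}.
AdmitDate --> Dosage: {AdmitDate}⁺ = {AdmitDate, Diagnosis, Dosage}, which is not all of the attributes, so the left side is not a superkey — BCNF is violated.
AdmitDate --> Dosage has non-prime {Dosage} on the right and a non-superkey on the left, so 3NF fails.
No proper subset of a key has a non-prime attribute in its closure, so there is no partial dependency; 2NF holds.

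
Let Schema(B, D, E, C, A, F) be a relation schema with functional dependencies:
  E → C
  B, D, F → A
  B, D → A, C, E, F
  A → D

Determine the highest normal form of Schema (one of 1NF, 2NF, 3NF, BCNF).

Candidate keys: {A, B}, {B, D}. Prime attributes: {A, B, D}.
E → C breaks BCNF: {E}⁺ = {C, E}, so {E} is not a superkey.
Because {C} is non-prime and the left side of E → C is not a superkey, the relation is not in 3NF.
No proper subset of a key has a non-prime attribute in its closure, so there is no partial dependency; 2NF holds.

2NF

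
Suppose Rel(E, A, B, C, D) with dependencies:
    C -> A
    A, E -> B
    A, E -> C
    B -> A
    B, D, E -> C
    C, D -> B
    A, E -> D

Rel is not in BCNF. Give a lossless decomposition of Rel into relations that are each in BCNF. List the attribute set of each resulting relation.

Candidate keys of the original relation: {A, E}, {B, E}, {C, E}.
{A, B, C, D, E}: {C} determines {A, C} here but is not a superkey — split on C -> A, giving {A, C} and {B, C, D, E}.
{A, C}: every determinant is a superkey — BCNF.
{B, C, D, E}: {C, D} determines {B, C, D} here but is not a superkey — split on C, D -> B, giving {B, C, D} and {C, D, E}.
{B, C, D}: every determinant is a superkey — BCNF.
{C, D, E}: every determinant is a superkey — BCNF.

{A, C}; {B, C, D}; {C, D, E}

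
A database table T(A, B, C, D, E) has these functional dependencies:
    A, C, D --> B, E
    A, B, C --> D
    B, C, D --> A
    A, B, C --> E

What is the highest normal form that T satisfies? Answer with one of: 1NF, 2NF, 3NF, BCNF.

Candidate keys: {A, B, C}, {A, C, D}, {B, C, D}. Prime attributes: {A, B, C, D}.
The left-hand side of every FD is a superkey, so BCNF is satisfied.

BCNF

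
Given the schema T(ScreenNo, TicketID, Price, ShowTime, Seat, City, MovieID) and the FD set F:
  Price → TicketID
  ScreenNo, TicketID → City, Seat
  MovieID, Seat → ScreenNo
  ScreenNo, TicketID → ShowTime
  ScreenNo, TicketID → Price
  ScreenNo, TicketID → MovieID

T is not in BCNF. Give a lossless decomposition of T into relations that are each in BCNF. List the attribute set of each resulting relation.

Candidate keys of the original relation: {MovieID, Price, Seat}, {MovieID, Seat, TicketID}, {Price, ScreenNo}, {ScreenNo, TicketID}.
{City, MovieID, Price, ScreenNo, Seat, ShowTime, TicketID}: {Price} determines {Price, TicketID} here but is not a superkey — split on Price → TicketID, giving {Price, TicketID} and {City, MovieID, Price, ScreenNo, Seat, ShowTime}.
{Price, TicketID} is in BCNF.
{City, MovieID, Price, ScreenNo, Seat, ShowTime}: {MovieID, Seat} determines {MovieID, ScreenNo, Seat} here but is not a superkey — split on MovieID, Seat → ScreenNo, giving {MovieID, ScreenNo, Seat} and {City, MovieID, Price, Seat, ShowTime}.
{MovieID, ScreenNo, Seat} is in BCNF.
{City, MovieID, Price, Seat, ShowTime} is in BCNF.

{City, MovieID, Price, Seat, ShowTime}; {MovieID, ScreenNo, Seat}; {Price, TicketID}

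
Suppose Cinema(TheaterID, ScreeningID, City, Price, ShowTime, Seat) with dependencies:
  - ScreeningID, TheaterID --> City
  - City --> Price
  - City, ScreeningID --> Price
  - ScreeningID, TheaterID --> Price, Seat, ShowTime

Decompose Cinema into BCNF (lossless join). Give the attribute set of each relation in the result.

{City, Price}; {City, ScreeningID, Seat, ShowTime, TheaterID}

Candidate key of the original relation: {ScreeningID, TheaterID}.
{City, Price, ScreeningID, Seat, ShowTime, TheaterID}: {City} determines {City, Price} here but is not a superkey — split on City --> Price, giving {City, Price} and {City, ScreeningID, Seat, ShowTime, TheaterID}.
{City, Price}: every determinant is a superkey — BCNF.
{City, ScreeningID, Seat, ShowTime, TheaterID}: every determinant is a superkey — BCNF.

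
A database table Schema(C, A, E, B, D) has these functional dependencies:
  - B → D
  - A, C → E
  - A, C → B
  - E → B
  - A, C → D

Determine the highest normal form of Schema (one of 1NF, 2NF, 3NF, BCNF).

Candidate key: {A, C}. Prime attributes: {A, C}.
For B → D we have {B}⁺ = {B, D}; {B} is not a superkey, so BCNF fails.
Because {D} is non-prime and the left side of B → D is not a superkey, the relation is not in 3NF.
No proper subset of a key has a non-prime attribute in its closure, so there is no partial dependency; 2NF holds.

2NF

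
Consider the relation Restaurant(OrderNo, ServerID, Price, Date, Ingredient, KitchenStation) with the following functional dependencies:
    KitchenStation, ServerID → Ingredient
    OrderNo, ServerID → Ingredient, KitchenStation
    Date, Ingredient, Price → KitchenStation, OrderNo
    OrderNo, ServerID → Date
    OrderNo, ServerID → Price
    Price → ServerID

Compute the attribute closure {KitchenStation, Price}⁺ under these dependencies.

{Ingredient, KitchenStation, Price, ServerID}

Start with {KitchenStation, Price}.
Price → ServerID applies; add {ServerID} → now {KitchenStation, Price, ServerID}.
KitchenStation, ServerID → Ingredient applies; add {Ingredient} → now {Ingredient, KitchenStation, Price, ServerID}.
No further FD applies.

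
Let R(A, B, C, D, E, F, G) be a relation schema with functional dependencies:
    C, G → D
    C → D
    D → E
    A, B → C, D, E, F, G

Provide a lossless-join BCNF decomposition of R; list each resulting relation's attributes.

Candidate key of the original relation: {A, B}.
Within {A, B, C, D, E, F, G}: {C, G}⁺ ∩ {A, B, C, D, E, F, G} = {C, D, E, G}, not the whole set, so C, G → D, E violates BCNF; decompose into {C, D, E, G} and {A, B, C, F, G}.
Within {C, D, E, G}: {C}⁺ ∩ {C, D, E, G} = {C, D, E}, not the whole set, so C → D, E violates BCNF; decompose into {C, D, E} and {C, G}.
Within {C, D, E}: {D}⁺ ∩ {C, D, E} = {D, E}, not the whole set, so D → E violates BCNF; decompose into {D, E} and {C, D}.
{D, E}: every determinant is a superkey — BCNF.
{C, D}: every determinant is a superkey — BCNF.
{C, G}: every determinant is a superkey — BCNF.
{A, B, C, F, G}: every determinant is a superkey — BCNF.

{A, B, C, F, G}; {C, D}; {D, E}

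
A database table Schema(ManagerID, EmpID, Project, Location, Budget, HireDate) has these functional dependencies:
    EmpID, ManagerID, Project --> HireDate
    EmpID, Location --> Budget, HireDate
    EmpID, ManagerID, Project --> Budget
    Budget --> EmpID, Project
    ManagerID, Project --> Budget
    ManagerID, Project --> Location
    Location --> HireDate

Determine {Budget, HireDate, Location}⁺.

{Budget, EmpID, HireDate, Location, Project}

Start with {Budget, HireDate, Location}.
Budget --> EmpID, Project applies; add {EmpID, Project} → now {Budget, EmpID, HireDate, Location, Project}.
No further FD applies.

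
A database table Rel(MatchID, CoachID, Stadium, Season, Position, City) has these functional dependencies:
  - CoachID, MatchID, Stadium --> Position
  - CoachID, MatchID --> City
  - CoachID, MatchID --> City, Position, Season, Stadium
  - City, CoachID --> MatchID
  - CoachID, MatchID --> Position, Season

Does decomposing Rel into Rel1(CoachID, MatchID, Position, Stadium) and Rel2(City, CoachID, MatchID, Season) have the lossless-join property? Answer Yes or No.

Rel1 ∩ Rel2 = {CoachID, MatchID}; its closure under F is {City, CoachID, MatchID, Position, Season, Stadium}.
Since Rel1 ⊆ {City, CoachID, MatchID, Position, Season, Stadium}, the intersection is a superkey of Rel1; the decomposition is lossless.

Yes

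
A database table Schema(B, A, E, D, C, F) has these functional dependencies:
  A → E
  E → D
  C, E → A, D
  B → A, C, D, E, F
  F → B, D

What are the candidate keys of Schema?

{B}⁺ = {A, B, C, D, E, F} — all of the relation — so {B} is a candidate key.
{F}⁺ = {A, B, C, D, E, F} — all of the relation — so {F} is a candidate key.
These are minimal and exhaustive — every other superkey contains one of them.

{B}, {F}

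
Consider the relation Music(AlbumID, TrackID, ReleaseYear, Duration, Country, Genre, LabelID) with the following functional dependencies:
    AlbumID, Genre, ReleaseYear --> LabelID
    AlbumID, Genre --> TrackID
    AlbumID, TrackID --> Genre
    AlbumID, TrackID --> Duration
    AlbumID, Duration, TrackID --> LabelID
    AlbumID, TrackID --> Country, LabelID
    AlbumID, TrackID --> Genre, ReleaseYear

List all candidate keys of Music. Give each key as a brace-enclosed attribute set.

{AlbumID, Genre}, {AlbumID, TrackID}

Attributes never on any right-hand side: {AlbumID} — every candidate key must contain it.
{AlbumID, Genre}⁺ = {AlbumID, Country, Duration, Genre, LabelID, ReleaseYear, TrackID} — all of the relation — so {AlbumID, Genre} is a candidate key.
{AlbumID, TrackID}⁺ = {AlbumID, Country, Duration, Genre, LabelID, ReleaseYear, TrackID} — all of the relation — so {AlbumID, TrackID} is a candidate key.
These are minimal and exhaustive — every other superkey contains one of them.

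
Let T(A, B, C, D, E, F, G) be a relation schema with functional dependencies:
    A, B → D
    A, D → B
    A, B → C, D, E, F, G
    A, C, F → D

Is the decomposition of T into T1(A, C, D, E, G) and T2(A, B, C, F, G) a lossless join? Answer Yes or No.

No

The shared attributes are {A, C, G} and {A, C, G}⁺ = {A, C, G}.
Neither T1 nor T2 is contained in that closure, so the decomposition is lossy.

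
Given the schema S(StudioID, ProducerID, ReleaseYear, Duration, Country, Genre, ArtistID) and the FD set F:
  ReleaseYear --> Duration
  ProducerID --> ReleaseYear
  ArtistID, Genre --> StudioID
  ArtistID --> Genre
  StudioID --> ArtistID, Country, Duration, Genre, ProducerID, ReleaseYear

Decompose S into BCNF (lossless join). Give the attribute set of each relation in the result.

Candidate keys of the original relation: {ArtistID}, {StudioID}.
{ArtistID, Country, Duration, Genre, ProducerID, ReleaseYear, StudioID}: {ReleaseYear} determines {Duration, ReleaseYear} here but is not a superkey — split on ReleaseYear --> Duration, giving {Duration, ReleaseYear} and {ArtistID, Country, Genre, ProducerID, ReleaseYear, StudioID}.
{Duration, ReleaseYear} has no BCNF violation.
{ArtistID, Country, Genre, ProducerID, ReleaseYear, StudioID}: {ProducerID} determines {ProducerID, ReleaseYear} here but is not a superkey — split on ProducerID --> ReleaseYear, giving {ProducerID, ReleaseYear} and {ArtistID, Country, Genre, ProducerID, StudioID}.
{ProducerID, ReleaseYear} has no BCNF violation.
{ArtistID, Country, Genre, ProducerID, StudioID} has no BCNF violation.

{ArtistID, Country, Genre, ProducerID, StudioID}; {Duration, ReleaseYear}; {ProducerID, ReleaseYear}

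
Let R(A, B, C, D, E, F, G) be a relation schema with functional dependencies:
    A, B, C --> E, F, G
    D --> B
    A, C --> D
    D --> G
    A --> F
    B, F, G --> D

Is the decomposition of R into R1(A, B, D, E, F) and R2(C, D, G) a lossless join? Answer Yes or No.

R1 ∩ R2 = {D}; its closure under F is {B, D, G}.
R1 ⊄ {B, D, G} and R2 ⊄ {B, D, G}, so the split is lossy.

No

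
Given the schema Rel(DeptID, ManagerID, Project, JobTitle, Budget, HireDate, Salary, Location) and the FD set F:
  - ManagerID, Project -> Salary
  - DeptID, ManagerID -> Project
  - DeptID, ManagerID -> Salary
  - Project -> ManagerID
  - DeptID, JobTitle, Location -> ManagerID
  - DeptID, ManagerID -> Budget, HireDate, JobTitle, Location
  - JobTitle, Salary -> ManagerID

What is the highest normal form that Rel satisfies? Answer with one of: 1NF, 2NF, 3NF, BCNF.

3NF

Candidate keys: {DeptID, JobTitle, Location}, {DeptID, JobTitle, Salary}, {DeptID, ManagerID}, {DeptID, Project}. Prime attributes: {DeptID, JobTitle, Location, ManagerID, Project, Salary}.
ManagerID, Project -> Salary: {ManagerID, Project}⁺ = {ManagerID, Project, Salary}, which is not all of the attributes, so the left side is not a superkey — BCNF is violated.
Since {Salary} ⊆ prime attributes and every other non-superkey FD also has a prime right side, the schema is in 3NF.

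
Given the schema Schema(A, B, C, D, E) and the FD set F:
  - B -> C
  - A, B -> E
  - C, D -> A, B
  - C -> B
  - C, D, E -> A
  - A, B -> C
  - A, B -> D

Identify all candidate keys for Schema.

{A, B}, {A, C}, {B, D}, {C, D}

Closure of {A, B} is {A, B, C, D, E}, the whole schema; {A, B} is a candidate key.
Closure of {A, C} is {A, B, C, D, E}, the whole schema; {A, C} is a candidate key.
Closure of {B, D} is {A, B, C, D, E}, the whole schema; {B, D} is a candidate key.
Closure of {C, D} is {A, B, C, D, E}, the whole schema; {C, D} is a candidate key.
No proper subset of any of these is a key, and no other minimal superkey exists.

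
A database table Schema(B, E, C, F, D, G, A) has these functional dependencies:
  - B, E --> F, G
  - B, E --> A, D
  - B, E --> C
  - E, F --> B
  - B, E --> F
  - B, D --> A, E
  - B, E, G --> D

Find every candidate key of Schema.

{B, D}⁺ = {A, B, C, D, E, F, G}, which is every attribute, so {B, D} is a candidate key.
{B, E}⁺ = {A, B, C, D, E, F, G}, which is every attribute, so {B, E} is a candidate key.
{E, F}⁺ = {A, B, C, D, E, F, G}, which is every attribute, so {E, F} is a candidate key.
Any other superkey properly contains one of these, so there are no further candidate keys.

{B, D}, {B, E}, {E, F}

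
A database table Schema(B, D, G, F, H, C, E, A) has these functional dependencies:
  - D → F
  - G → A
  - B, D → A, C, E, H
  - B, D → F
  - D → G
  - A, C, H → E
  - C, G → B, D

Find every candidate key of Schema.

{B, D}, {C, D}, {C, G}

{B, D}⁺ = {A, B, C, D, E, F, G, H}, which is every attribute, so {B, D} is a candidate key.
{C, D}⁺ = {A, B, C, D, E, F, G, H}, which is every attribute, so {C, D} is a candidate key.
{C, G}⁺ = {A, B, C, D, E, F, G, H}, which is every attribute, so {C, G} is a candidate key.
These are minimal and exhaustive — every other superkey contains one of them.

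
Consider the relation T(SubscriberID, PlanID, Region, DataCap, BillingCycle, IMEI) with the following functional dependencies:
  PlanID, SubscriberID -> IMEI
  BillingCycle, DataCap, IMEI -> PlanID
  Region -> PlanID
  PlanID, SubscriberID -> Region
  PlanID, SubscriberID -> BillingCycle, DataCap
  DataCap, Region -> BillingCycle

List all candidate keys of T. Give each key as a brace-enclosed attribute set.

No FD produces {SubscriberID}, so it must be in every candidate key.
{PlanID, SubscriberID}⁺ = {BillingCycle, DataCap, IMEI, PlanID, Region, SubscriberID}, which is every attribute, so {PlanID, SubscriberID} is a candidate key.
{Region, SubscriberID}⁺ = {BillingCycle, DataCap, IMEI, PlanID, Region, SubscriberID}, which is every attribute, so {Region, SubscriberID} is a candidate key.
{BillingCycle, DataCap, IMEI, SubscriberID}⁺ = {BillingCycle, DataCap, IMEI, PlanID, Region, SubscriberID}, which is every attribute, so {BillingCycle, DataCap, IMEI, SubscriberID} is a candidate key.
No proper subset of any of these is a key, and no other minimal superkey exists.

{BillingCycle, DataCap, IMEI, SubscriberID}, {PlanID, SubscriberID}, {Region, SubscriberID}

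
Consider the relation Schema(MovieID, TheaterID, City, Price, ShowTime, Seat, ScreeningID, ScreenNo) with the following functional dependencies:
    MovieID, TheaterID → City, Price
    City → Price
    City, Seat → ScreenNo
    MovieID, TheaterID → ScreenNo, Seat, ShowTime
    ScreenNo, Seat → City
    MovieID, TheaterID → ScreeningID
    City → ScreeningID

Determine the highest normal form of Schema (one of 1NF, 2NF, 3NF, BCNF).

Candidate key: {MovieID, TheaterID}. Prime attributes: {MovieID, TheaterID}.
For City → Price we have {City}⁺ = {City, Price, ScreeningID}; {City} is not a superkey, so BCNF fails.
City → Price has non-prime {Price} on the right and a non-superkey on the left, so 3NF fails.
No non-prime attribute depends on a proper subset of any candidate key, so 2NF holds.

2NF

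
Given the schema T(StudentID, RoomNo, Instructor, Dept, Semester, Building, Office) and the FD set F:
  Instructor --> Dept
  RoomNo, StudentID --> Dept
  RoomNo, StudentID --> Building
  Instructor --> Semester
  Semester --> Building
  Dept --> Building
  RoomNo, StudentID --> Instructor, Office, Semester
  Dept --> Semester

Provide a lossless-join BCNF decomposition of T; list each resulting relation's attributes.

{Building, Semester}; {Dept, Instructor}; {Dept, Semester}; {Instructor, Office, RoomNo, StudentID}

Candidate key of the original relation: {RoomNo, StudentID}.
In {Building, Dept, Instructor, Office, RoomNo, Semester, StudentID}, {Instructor} is not a superkey ({Instructor}⁺ restricted to this set is {Building, Dept, Instructor, Semester}), so split on Instructor --> Building, Dept, Semester into {Building, Dept, Instructor, Semester} and {Instructor, Office, RoomNo, StudentID}.
In {Building, Dept, Instructor, Semester}, {Semester} is not a superkey ({Semester}⁺ restricted to this set is {Building, Semester}), so split on Semester --> Building into {Building, Semester} and {Dept, Instructor, Semester}.
{Building, Semester}: every determinant is a superkey — BCNF.
In {Dept, Instructor, Semester}, {Dept} is not a superkey ({Dept}⁺ restricted to this set is {Dept, Semester}), so split on Dept --> Semester into {Dept, Semester} and {Dept, Instructor}.
{Dept, Semester}: every determinant is a superkey — BCNF.
{Dept, Instructor}: every determinant is a superkey — BCNF.
{Instructor, Office, RoomNo, StudentID}: every determinant is a superkey — BCNF.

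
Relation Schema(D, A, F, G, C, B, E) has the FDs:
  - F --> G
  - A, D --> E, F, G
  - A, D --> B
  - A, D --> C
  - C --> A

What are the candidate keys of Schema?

{D} never appears on the right of any FD, so every key must include it.
{A, D}⁺ = {A, B, C, D, E, F, G} — all of the relation — so {A, D} is a candidate key.
{C, D}⁺ = {A, B, C, D, E, F, G} — all of the relation — so {C, D} is a candidate key.
Any other superkey properly contains one of these, so there are no further candidate keys.

{A, D}, {C, D}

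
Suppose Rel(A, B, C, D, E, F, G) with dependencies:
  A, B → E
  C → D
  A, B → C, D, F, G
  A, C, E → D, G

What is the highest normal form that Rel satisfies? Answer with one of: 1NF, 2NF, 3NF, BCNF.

2NF

Candidate key: {A, B}. Prime attributes: {A, B}.
For C → D we have {C}⁺ = {C, D}; {C} is not a superkey, so BCNF fails.
C → D has non-prime {D} on the right and a non-superkey on the left, so 3NF fails.
No non-prime attribute depends on a proper subset of any candidate key, so 2NF holds.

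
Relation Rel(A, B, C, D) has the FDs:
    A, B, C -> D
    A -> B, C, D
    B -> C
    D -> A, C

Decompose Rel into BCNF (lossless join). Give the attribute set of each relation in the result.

{A, B, D}; {B, C}

Candidate keys of the original relation: {A}, {D}.
Within {A, B, C, D}: {B}⁺ ∩ {A, B, C, D} = {B, C}, not the whole set, so B -> C violates BCNF; decompose into {B, C} and {A, B, D}.
{B, C}: every determinant is a superkey — BCNF.
{A, B, D}: every determinant is a superkey — BCNF.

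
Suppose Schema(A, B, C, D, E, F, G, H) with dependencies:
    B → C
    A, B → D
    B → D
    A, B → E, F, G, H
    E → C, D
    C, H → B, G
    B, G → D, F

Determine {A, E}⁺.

{A, C, D, E}

Start with {A, E}.
E → C, D applies; add {C, D} → now {A, C, D, E}.
No further FD applies.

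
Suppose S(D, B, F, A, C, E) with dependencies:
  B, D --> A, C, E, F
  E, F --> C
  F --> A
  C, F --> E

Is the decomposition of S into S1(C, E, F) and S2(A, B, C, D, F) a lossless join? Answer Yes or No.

The shared attributes are {C, F} and {C, F}⁺ = {A, C, E, F}.
S1 is contained in that closure, so S1 ∩ S2 --> S1 holds and the join is lossless.

Yes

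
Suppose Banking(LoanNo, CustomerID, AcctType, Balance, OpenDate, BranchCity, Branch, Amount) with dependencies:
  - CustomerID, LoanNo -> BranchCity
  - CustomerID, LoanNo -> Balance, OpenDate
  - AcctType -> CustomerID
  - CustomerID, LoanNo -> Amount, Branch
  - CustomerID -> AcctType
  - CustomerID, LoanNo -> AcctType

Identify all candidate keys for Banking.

No FD produces {LoanNo}, so it must be in every candidate key.
{AcctType, LoanNo} is a candidate key since {AcctType, LoanNo}⁺ = {AcctType, Amount, Balance, Branch, BranchCity, CustomerID, LoanNo, OpenDate} covers every attribute.
{CustomerID, LoanNo} is a candidate key since {CustomerID, LoanNo}⁺ = {AcctType, Amount, Balance, Branch, BranchCity, CustomerID, LoanNo, OpenDate} covers every attribute.
No proper subset of any of these is a key, and no other minimal superkey exists.

{AcctType, LoanNo}, {CustomerID, LoanNo}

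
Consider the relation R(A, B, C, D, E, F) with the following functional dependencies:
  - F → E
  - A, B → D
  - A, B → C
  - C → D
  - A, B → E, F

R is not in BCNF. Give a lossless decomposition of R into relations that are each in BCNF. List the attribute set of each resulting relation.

{A, B, C, F}; {C, D}; {E, F}

Candidate key of the original relation: {A, B}.
{A, B, C, D, E, F}: {F} determines {E, F} here but is not a superkey — split on F → E, giving {E, F} and {A, B, C, D, F}.
{E, F} has no BCNF violation.
{A, B, C, D, F}: {C} determines {C, D} here but is not a superkey — split on C → D, giving {C, D} and {A, B, C, F}.
{C, D} has no BCNF violation.
{A, B, C, F} has no BCNF violation.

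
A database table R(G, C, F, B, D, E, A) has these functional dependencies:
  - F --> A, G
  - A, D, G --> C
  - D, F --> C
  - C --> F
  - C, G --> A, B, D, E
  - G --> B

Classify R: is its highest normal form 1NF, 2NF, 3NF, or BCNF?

Candidate keys: {A, D, G}, {C}, {D, F}. Prime attributes: {A, C, D, F, G}.
F --> A, G breaks BCNF: {F}⁺ = {A, B, F, G}, so {F} is not a superkey.
Because {B} is non-prime and the left side of G --> B is not a superkey, the relation is not in 3NF.
The proper key subset {F} of {D, F} determines non-prime {B}, so the relation is not even in 2NF.

1NF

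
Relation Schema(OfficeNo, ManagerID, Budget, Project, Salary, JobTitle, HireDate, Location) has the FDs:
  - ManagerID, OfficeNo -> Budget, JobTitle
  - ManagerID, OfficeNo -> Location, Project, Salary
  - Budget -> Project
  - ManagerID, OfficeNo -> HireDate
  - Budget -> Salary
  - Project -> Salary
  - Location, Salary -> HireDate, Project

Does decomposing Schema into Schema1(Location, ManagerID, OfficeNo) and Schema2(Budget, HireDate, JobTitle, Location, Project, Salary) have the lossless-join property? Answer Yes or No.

No

Schema1 ∩ Schema2 = {Location}; its closure under F is {Location}.
Schema1 ⊄ {Location} and Schema2 ⊄ {Location}, so the split is lossy.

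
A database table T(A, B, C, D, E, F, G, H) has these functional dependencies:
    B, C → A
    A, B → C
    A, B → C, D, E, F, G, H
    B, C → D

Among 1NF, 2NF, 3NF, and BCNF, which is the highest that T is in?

BCNF

Candidate keys: {A, B}, {B, C}. Prime attributes: {A, B, C}.
Each dependency's left side is a superkey — BCNF holds.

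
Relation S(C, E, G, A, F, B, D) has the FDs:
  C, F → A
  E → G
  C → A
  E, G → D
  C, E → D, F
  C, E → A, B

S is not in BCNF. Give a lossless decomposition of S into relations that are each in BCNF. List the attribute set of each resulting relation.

{A, C}; {B, C, E, F}; {D, E, G}

Candidate key of the original relation: {C, E}.
{A, B, C, D, E, F, G}: {C, F} determines {A, C, F} here but is not a superkey — split on C, F → A, giving {A, C, F} and {B, C, D, E, F, G}.
{A, C, F}: {C} determines {A, C} here but is not a superkey — split on C → A, giving {A, C} and {C, F}.
{A, C}: every determinant is a superkey — BCNF.
{C, F}: every determinant is a superkey — BCNF.
{B, C, D, E, F, G}: {E} determines {D, E, G} here but is not a superkey — split on E → D, G, giving {D, E, G} and {B, C, E, F}.
{D, E, G}: every determinant is a superkey — BCNF.
{B, C, E, F}: every determinant is a superkey — BCNF.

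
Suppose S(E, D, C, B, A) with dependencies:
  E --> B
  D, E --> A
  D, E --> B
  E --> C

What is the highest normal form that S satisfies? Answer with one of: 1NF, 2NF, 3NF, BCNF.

Candidate key: {D, E}. Prime attributes: {D, E}.
E --> B breaks BCNF: {E}⁺ = {B, C, E}, so {E} is not a superkey.
Because {B} is non-prime and the left side of E --> B is not a superkey, the relation is not in 3NF.
The proper key subset {E} of {D, E} determines non-prime {B, C}, so the relation is not even in 2NF.

1NF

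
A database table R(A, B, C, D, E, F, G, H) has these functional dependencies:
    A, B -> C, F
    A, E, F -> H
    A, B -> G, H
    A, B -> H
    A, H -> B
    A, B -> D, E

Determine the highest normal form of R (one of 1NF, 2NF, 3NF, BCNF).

BCNF

Candidate keys: {A, B}, {A, E, F}, {A, H}. Prime attributes: {A, B, E, F, H}.
The left-hand side of every FD is a superkey, so BCNF is satisfied.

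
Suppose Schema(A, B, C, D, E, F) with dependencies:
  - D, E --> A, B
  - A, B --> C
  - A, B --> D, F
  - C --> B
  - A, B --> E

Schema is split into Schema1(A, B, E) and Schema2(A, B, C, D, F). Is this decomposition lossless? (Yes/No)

Schema1 ∩ Schema2 = {A, B}; its closure under F is {A, B, C, D, E, F}.
Since Schema1 ⊆ {A, B, C, D, E, F}, the intersection is a superkey of Schema1; the decomposition is lossless.

Yes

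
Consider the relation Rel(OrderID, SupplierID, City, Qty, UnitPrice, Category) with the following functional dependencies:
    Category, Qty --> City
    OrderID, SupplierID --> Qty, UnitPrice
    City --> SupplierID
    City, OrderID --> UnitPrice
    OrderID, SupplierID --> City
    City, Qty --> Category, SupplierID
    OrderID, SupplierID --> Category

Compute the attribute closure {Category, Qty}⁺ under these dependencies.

Start with {Category, Qty}.
Category, Qty --> City applies; add {City} → now {Category, City, Qty}.
City --> SupplierID applies; add {SupplierID} → now {Category, City, Qty, SupplierID}.
No further FD applies.

{Category, City, Qty, SupplierID}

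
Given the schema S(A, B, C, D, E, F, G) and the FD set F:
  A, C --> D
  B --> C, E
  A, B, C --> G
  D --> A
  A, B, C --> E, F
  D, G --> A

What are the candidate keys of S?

{A, B}, {B, D}

{B} never appears on the right of any FD, so every key must include it.
Closure of {A, B} is {A, B, C, D, E, F, G}, the whole schema; {A, B} is a candidate key.
Closure of {B, D} is {A, B, C, D, E, F, G}, the whole schema; {B, D} is a candidate key.
No proper subset of any of these is a key, and no other minimal superkey exists.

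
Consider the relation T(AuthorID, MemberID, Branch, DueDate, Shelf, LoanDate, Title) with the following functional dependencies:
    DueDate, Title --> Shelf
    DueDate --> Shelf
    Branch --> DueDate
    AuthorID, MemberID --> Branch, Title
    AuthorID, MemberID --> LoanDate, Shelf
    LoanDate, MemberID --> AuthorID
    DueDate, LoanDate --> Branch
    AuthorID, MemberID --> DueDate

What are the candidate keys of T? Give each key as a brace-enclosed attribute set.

{AuthorID, MemberID}, {LoanDate, MemberID}

No FD produces {MemberID}, so it must be in every candidate key.
{AuthorID, MemberID}⁺ = {AuthorID, Branch, DueDate, LoanDate, MemberID, Shelf, Title} — all of the relation — so {AuthorID, MemberID} is a candidate key.
{LoanDate, MemberID}⁺ = {AuthorID, Branch, DueDate, LoanDate, MemberID, Shelf, Title} — all of the relation — so {LoanDate, MemberID} is a candidate key.
Any other superkey properly contains one of these, so there are no further candidate keys.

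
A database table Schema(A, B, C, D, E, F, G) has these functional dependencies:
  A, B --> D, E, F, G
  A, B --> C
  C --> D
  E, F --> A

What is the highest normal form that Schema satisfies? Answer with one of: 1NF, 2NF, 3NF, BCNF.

Candidate keys: {A, B}, {B, E, F}. Prime attributes: {A, B, E, F}.
For C --> D we have {C}⁺ = {C, D}; {C} is not a superkey, so BCNF fails.
C --> D determines the non-prime attribute {D} from a non-superkey — 3NF is violated.
No proper subset of a key has a non-prime attribute in its closure, so there is no partial dependency; 2NF holds.

2NF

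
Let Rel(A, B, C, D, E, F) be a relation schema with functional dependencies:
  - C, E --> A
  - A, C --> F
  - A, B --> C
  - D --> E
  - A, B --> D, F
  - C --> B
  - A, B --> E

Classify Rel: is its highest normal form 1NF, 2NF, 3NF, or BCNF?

3NF

Candidate keys: {A, B}, {A, C}, {C, D}, {C, E}. Prime attributes: {A, B, C, D, E}.
D --> E breaks BCNF: {D}⁺ = {D, E}, so {D} is not a superkey.
But every attribute on its right side ({E}) is prime, and the same holds for every other non-superkey FD, so 3NF still holds.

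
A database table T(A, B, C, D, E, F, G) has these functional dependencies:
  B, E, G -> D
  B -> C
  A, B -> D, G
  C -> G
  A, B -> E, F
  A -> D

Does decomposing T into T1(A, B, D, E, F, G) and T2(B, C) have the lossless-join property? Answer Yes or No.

The shared attributes are {B} and {B}⁺ = {B, C, G}.
T2 is contained in that closure, so T1 ∩ T2 -> T2 holds and the join is lossless.

Yes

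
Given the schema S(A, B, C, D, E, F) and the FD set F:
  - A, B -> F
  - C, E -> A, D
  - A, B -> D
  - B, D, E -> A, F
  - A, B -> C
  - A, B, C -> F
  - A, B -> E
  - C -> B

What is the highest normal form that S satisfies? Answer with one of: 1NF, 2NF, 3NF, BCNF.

Candidate keys: {A, B}, {A, C}, {B, D, E}, {C, E}. Prime attributes: {A, B, C, D, E}.
For C -> B we have {C}⁺ = {B, C}; {C} is not a superkey, so BCNF fails.
But every attribute on its right side ({B}) is prime, and the same holds for every other non-superkey FD, so 3NF still holds.

3NF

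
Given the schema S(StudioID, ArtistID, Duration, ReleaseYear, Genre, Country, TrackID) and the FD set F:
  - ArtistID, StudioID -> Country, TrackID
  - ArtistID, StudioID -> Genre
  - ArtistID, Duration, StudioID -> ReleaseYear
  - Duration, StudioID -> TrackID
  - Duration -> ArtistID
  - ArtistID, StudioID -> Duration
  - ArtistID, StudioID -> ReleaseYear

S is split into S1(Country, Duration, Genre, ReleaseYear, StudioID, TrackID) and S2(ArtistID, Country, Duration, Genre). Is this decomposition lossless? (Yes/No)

Yes

S1 ∩ S2 = {Country, Duration, Genre}; its closure under F is {ArtistID, Country, Duration, Genre}.
This includes all of S2, so the common attributes are a superkey of S2 — the join is lossless.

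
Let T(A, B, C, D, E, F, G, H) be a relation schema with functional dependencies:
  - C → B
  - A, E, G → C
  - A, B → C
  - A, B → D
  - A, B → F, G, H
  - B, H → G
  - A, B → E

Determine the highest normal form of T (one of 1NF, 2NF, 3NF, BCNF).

Candidate keys: {A, B}, {A, C}, {A, E, G}. Prime attributes: {A, B, C, E, G}.
C → B breaks BCNF: {C}⁺ = {B, C}, so {C} is not a superkey.
Its right-hand attributes {B} are all prime, as are those of every other non-superkey FD — the relation is in 3NF.

3NF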